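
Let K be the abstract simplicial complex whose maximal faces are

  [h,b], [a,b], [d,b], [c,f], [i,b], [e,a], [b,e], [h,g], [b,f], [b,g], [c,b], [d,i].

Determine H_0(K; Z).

Take the total order a < b < c < d < e < f < g < h < i on the vertex set. Then K (dimension 1) consists of the simplices:

  0-simplices (9): a, b, c, d, e, f, g, h, i
  1-simplices (12): ab, ae, bc, bd, be, bf, bg, bh, bi, cf, di, gh

giving chain groups C_0 ≅ Z^9, C_1 ≅ Z^12.

The boundary map ∂_1: C_1 → C_0 maps an edge to its endpoints' difference, ∂[p,q] = q − p.
This gives a 9×12 integer matrix of rank 8; reducing to Smith normal form yields diagonal entries (1,1,1,1,1,1,1,1).

Now H_k = ker ∂_k / im ∂_{k+1}, so:

  H_0: rank C_0 − rank ∂_1 = 9 − 8 = 1, and the invariant factors of ∂_1 are all 1, so H_0 ≅ Z.

H_0 = Z.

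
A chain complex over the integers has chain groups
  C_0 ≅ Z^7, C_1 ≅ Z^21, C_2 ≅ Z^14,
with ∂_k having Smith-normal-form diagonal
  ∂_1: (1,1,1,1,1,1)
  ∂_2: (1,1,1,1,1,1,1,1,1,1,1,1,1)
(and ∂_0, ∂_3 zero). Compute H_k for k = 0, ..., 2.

H_0 = Z,  H_1 = Z^2,  H_2 = Z.

H_0: b_0 = 7 − 0 − 6 = 1; torsion from ∂_1 factors > 1: none. So H_0 = Z.
H_1: b_1 = 21 − 6 − 13 = 2; torsion from ∂_2 factors > 1: none. So H_1 = Z^2.
H_2: b_2 = 14 − 13 − 0 = 1; torsion from ∂_3 factors > 1: none. So H_2 = Z.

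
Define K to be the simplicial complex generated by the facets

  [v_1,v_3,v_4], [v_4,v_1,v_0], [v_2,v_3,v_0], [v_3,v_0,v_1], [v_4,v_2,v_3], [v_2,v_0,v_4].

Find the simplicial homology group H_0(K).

Fix the vertex order v_0 < v_1 < v_2 < v_3 < v_4 and write every simplex with vertices in increasing order. Then dim K = 2 and the simplices of K are:

  0-simplices (5): [v_0], [v_1], [v_2], [v_3], [v_4]
  1-simplices (9): [v_0,v_1], [v_0,v_2], [v_0,v_3], [v_0,v_4], [v_1,v_3], [v_1,v_4], [v_2,v_3], [v_2,v_4], [v_3,v_4]
  2-simplices (6): [v_0,v_1,v_3], [v_0,v_1,v_4], [v_0,v_2,v_3], [v_0,v_2,v_4], [v_1,v_3,v_4], [v_2,v_3,v_4]

so the chain groups are C_0 ≅ Z^5, C_1 ≅ Z^9, C_2 ≅ Z^6.

Boundary ∂_1: C_1 → C_0 maps an edge to its endpoints' difference, ∂[p,q] = q − p. For instance
  ∂[v_0,v_2] = [v_2] − [v_0].
The 5×9 boundary matrix has rank 4 and Smith normal form diag(1,1,1,1).

The boundary map ∂_2: C_2 → C_1 maps a triangle to the signed sum of its edges. For instance
  ∂[v_0,v_1,v_3] = [v_1,v_3] − [v_0,v_3] + [v_0,v_1],
  ∂[v_1,v_3,v_4] = [v_3,v_4] − [v_1,v_4] + [v_1,v_3].
As a 9×6 matrix over Z this has rank 5, with invariant factors (1,1,1,1,1).

Computing H_k = (kernel of ∂_k) / (image of ∂_{k+1}):

  H_0: rank C_0 − rank ∂_1 = 5 − 4 = 1, and the invariant factors of ∂_1 are all 1, so H_0 ≅ Z.

H_0 ≅ Z.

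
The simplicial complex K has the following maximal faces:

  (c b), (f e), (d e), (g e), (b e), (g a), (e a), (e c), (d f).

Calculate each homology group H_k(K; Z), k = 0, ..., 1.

H_0 ≅ Z,  H_1 ≅ Z^3.

K has 7 vertices, 9 edges.
rank ∂_0 = 0, rank ∂_1 = 6 ⇒ b_0 = 7 − 0 − 6 = 1; all invariant factors of ∂_1 are 1 so no torsion. So H_0 ≅ Z.
rank ∂_1 = 6, rank ∂_2 = 0 ⇒ b_1 = 9 − 6 − 0 = 3. So H_1 ≅ Z^3.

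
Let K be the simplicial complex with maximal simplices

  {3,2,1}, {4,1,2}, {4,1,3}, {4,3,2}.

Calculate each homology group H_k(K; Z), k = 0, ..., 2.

H_0 ≅ Z,  H_1 = 0,  H_2 ≅ Z.

We work with the vertex ordering 1 < 2 < 3 < 4. The simplices of K, each written with vertices in increasing order, are:

  0-simplices (4): [1], [2], [3], [4]
  1-simplices (6): [1,2], [1,3], [1,4], [2,3], [2,4], [3,4]
  2-simplices (4): [1,2,3], [1,2,4], [1,3,4], [2,3,4]

Hence C_0 ≅ Z^4, C_1 ≅ Z^6, C_2 ≅ Z^4.

The boundary map ∂_1: C_1 → C_0 sends each edge [p,q] (with p < q) to q − p.
This gives a 4×6 integer matrix of rank 3; reducing to Smith normal form yields diagonal entries (1,1,1).

Boundary ∂_2: C_2 → C_1 sends each 2-simplex [p,q,r] to [q,r] − [p,r] + [p,q]. For instance
  ∂[1,2,3] = [2,3] − [1,3] + [1,2],
  ∂[1,3,4] = [3,4] − [1,4] + [1,3].
This gives a 6×4 integer matrix of rank 3; reducing to Smith normal form yields diagonal entries (1,1,1).

Computing H_k = (kernel of ∂_k) / (image of ∂_{k+1}):

  H_0: rank C_0 − rank ∂_1 = 4 − 3 = 1, and the invariant factors of ∂_1 are all 1, so H_0 = Z.
  H_1: rank ker ∂_1 − rank ∂_2 = (6 − 3) − 3 = 0, and the invariant factors of ∂_2 are all 1, so H_1 = 0.
  H_2: rank ker ∂_2 − rank ∂_3 = (4 − 3) − 0 = 1, and there is no ∂_3, so H_2 = Z.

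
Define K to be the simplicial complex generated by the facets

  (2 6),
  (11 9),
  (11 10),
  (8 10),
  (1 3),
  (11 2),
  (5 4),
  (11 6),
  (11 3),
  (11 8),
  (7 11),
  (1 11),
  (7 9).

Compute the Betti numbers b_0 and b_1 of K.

b_0 = 2, b_1 = 4.

K has 11 vertices, 13 edges.
rank ∂_0 = 0, rank ∂_1 = 9 ⇒ b_0 = 11 − 0 − 9 = 2; all invariant factors of ∂_1 are 1 so no torsion. So H_0 ≅ Z^2.
rank ∂_1 = 9, rank ∂_2 = 0 ⇒ b_1 = 13 − 9 − 0 = 4. So H_1 ≅ Z^4.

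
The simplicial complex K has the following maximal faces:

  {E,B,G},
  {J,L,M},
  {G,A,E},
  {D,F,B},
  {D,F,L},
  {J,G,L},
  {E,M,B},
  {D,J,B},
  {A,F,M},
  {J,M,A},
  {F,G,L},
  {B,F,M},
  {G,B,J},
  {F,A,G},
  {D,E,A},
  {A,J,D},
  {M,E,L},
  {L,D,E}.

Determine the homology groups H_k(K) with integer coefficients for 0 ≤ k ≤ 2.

H_0 ≅ Z,  H_1 ≅ Z^2,  H_2 ≅ Z.

Fix the vertex order A < B < D < E < F < G < J < L < M and write every simplex with vertices in increasing order. Then dim K = 2 and the simplices of K are:

  0-simplices (9): A, B, D, E, F, G, J, L, M
  1-simplices (27): AD, AE, AF, AG, AJ, AM, BD, BE, BF, BG, BJ, BM, DE, DF, DJ, DL, EG, EL, EM, FG, FL, FM, GJ, GL, JL, JM, LM
  2-simplices (18): ADE, ADJ, AEG, AFG, AFM, AJM, BDF, BDJ, BEG, BEM, BFM, BGJ, DEL, DFL, ELM, FGL, GJL, JLM

Hence C_0 ≅ Z^9, C_1 ≅ Z^27, C_2 ≅ Z^18.

The boundary map ∂_1: C_1 → C_0 is given by ∂[p,q] = [q] − [p].
This gives a 9×27 integer matrix of rank 8; reducing to Smith normal form yields diagonal entries (1,1,1,1,1,1,1,1).

∂_2: C_2 → C_1 maps a triangle to the signed sum of its edges. For instance
  ∂DEL = EL − DL + DE,
  ∂JLM = LM − JM + JL.
This gives a 27×18 integer matrix of rank 17; reducing to Smith normal form yields diagonal entries (1,1,1,1,1,1,1,1,1,1,1,1,1,1,1,1,1).

Now H_k = ker ∂_k / im ∂_{k+1}, so:

  H_0: rank C_0 − rank ∂_1 = 9 − 8 = 1, and the invariant factors of ∂_1 are all 1, so H_0 ≅ Z.
  H_1: rank ker ∂_1 − rank ∂_2 = (27 − 8) − 17 = 2, and the invariant factors of ∂_2 are all 1, so H_1 ≅ Z^2.
  H_2: rank ker ∂_2 − rank ∂_3 = (18 − 17) − 0 = 1, and there is no ∂_3, so H_2 ≅ Z.

(K is a triangulation of the torus T^2.)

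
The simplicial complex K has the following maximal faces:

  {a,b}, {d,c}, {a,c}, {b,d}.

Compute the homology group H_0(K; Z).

Fix the vertex order a < b < c < d and write every simplex with vertices in increasing order. Then dim K = 1 and the simplices of K are:

  0-simplices (4): a, b, c, d
  1-simplices (4): ab, ac, bd, cd

giving chain groups C_0 ≅ Z^4, C_1 ≅ Z^4.

The boundary map ∂_1: C_1 → C_0 is given by ∂[p,q] = [q] − [p]. For instance
  ∂cd = d − c.
The 4×4 boundary matrix has rank 3 and Smith normal form diag(1,1,1).

Reading off H_k = ker ∂_k / im ∂_{k+1}:

  H_0: rank C_0 − rank ∂_1 = 4 − 3 = 1, and the invariant factors of ∂_1 are all 1, so H_0 ≅ Z.

H_0 = Z.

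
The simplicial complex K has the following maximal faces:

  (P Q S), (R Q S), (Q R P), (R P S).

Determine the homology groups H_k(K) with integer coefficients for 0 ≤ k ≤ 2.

Order the vertices as P < Q < R < S. Listing each simplex with vertices in this order, K has dimension 2 with simplices:

  0-simplices (4): P, Q, R, S
  1-simplices (6): PQ, PR, PS, QR, QS, RS
  2-simplices (4): PQR, PQS, PRS, QRS

Hence C_0 ≅ Z^4, C_1 ≅ Z^6, C_2 ≅ Z^4.

Boundary ∂_1: C_1 → C_0 is given by ∂[p,q] = [q] − [p]. For instance
  ∂QR = R − Q.
The resulting 4×6 matrix has rank 3, and its Smith normal form has invariant factors (1,1,1).

Boundary ∂_2: C_2 → C_1 sends each 2-simplex [p,q,r] to [q,r] − [p,r] + [p,q]. For instance
  ∂PQS = QS − PS + PQ,
  ∂PRS = RS − PS + PR.
This gives a 6×4 integer matrix of rank 3; reducing to Smith normal form yields diagonal entries (1,1,1).

From H_k ≅ ker(∂_k) / im(∂_{k+1}) we obtain:

  H_0: rank C_0 − rank ∂_1 = 4 − 3 = 1, and the invariant factors of ∂_1 are all 1, so H_0 = Z.
  H_1: rank ker ∂_1 − rank ∂_2 = (6 − 3) − 3 = 0, and the invariant factors of ∂_2 are all 1, so H_1 = 0.
  H_2: rank ker ∂_2 − rank ∂_3 = (4 − 3) − 0 = 1, and there is no ∂_3, so H_2 = Z.

(K is a triangulation of the 2-sphere S^2.)

H_0 ≅ Z,  H_1 = 0,  H_2 ≅ Z.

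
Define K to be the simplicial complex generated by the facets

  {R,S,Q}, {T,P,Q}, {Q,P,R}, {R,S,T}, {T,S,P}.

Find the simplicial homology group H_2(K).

Order the vertices as P < Q < R < S < T. Listing each simplex with vertices in this order, K has dimension 2 with simplices:

  0-simplices (5): P, Q, R, S, T
  1-simplices (10): PQ, PR, PS, PT, QR, QS, QT, RS, RT, ST
  2-simplices (5): PQR, PQT, PST, QRS, RST

Hence C_0 ≅ Z^5, C_1 ≅ Z^10, C_2 ≅ Z^5.

∂_1: C_1 → C_0 is given by ∂[p,q] = [q] − [p]. For instance
  ∂QT = T − Q.
The 5×10 boundary matrix has rank 4 and Smith normal form diag(1,1,1,1).

Boundary ∂_2: C_2 → C_1 sends each 2-simplex [p,q,r] to [q,r] − [p,r] + [p,q]. For instance
  ∂QRS = RS − QS + QR,
  ∂PQR = QR − PR + PQ.
The resulting 10×5 matrix has rank 5, and its Smith normal form has invariant factors (1,1,1,1,1).

Computing H_k = (kernel of ∂_k) / (image of ∂_{k+1}):

  H_2: rank ker ∂_2 − rank ∂_3 = (5 − 5) − 0 = 0, and there is no ∂_3, so H_2 = 0.

(K is a triangulation of the Möbius band.)

H_2 = 0.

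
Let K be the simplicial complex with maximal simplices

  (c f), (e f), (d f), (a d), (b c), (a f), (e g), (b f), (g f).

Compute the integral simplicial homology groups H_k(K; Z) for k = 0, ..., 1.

Fix the vertex order a < b < c < d < e < f < g and write every simplex with vertices in increasing order. Then dim K = 1 and the simplices of K are:

  0-simplices (7): a, b, c, d, e, f, g
  1-simplices (9): ad, af, bc, bf, cf, df, ef, eg, fg

Hence C_0 ≅ Z^7, C_1 ≅ Z^9.

Boundary ∂_1: C_1 → C_0 maps an edge to its endpoints' difference, ∂[p,q] = q − p. For instance
  ∂cf = f − c.
This gives a 7×9 integer matrix of rank 6; reducing to Smith normal form yields diagonal entries (1,1,1,1,1,1).

Computing H_k = (kernel of ∂_k) / (image of ∂_{k+1}):

  H_0: rank C_0 − rank ∂_1 = 7 − 6 = 1, and the invariant factors of ∂_1 are all 1, so H_0 = Z.
  H_1: rank ker ∂_1 − rank ∂_2 = (9 − 6) − 0 = 3, and there is no ∂_2, so H_1 = Z^3.

(K is a triangulation of a wedge of 3 circles.)

H_0 = Z,  H_1 = Z^3.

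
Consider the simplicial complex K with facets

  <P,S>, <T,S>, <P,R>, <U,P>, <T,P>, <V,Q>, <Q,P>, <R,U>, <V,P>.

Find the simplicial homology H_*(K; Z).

H_0 ≅ Z,  H_1 ≅ Z^3.

We work with the vertex ordering P < Q < R < S < T < U < V. The simplices of K, each written with vertices in increasing order, are:

  0-simplices (7): P, Q, R, S, T, U, V
  1-simplices (9): PQ, PR, PS, PT, PU, PV, QV, RU, ST

so the chain groups are C_0 ≅ Z^7, C_1 ≅ Z^9.

The boundary map ∂_1: C_1 → C_0 sends each edge [p,q] (with p < q) to q − p. For instance
  ∂PR = R − P.
As a 7×9 matrix over Z this has rank 6, with invariant factors (1,1,1,1,1,1).

Reading off H_k = ker ∂_k / im ∂_{k+1}:

  H_0: rank C_0 − rank ∂_1 = 7 − 6 = 1, and the invariant factors of ∂_1 are all 1, so H_0 = Z.
  H_1: rank ker ∂_1 − rank ∂_2 = (9 − 6) − 0 = 3, and there is no ∂_2, so H_1 = Z^3.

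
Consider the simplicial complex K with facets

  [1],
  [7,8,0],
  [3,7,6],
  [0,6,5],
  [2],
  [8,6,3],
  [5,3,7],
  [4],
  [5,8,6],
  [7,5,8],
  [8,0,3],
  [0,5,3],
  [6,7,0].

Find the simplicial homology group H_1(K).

Fix the vertex order 0 < 1 < 2 < 3 < 4 < 5 < 6 < 7 < 8 and write every simplex with vertices in increasing order. Then dim K = 2 and the simplices of K are:

  0-simplices (9): [0], [1], [2], [3], [4], [5], [6], [7], [8]
  1-simplices (15): [0,3], [0,5], [0,6], [0,7], [0,8], [3,5], [3,6], [3,7], [3,8], [5,6], [5,7], [5,8], [6,7], [6,8], [7,8]
  2-simplices (10): [0,3,5], [0,3,8], [0,5,6], [0,6,7], [0,7,8], [3,5,7], [3,6,7], [3,6,8], [5,6,8], [5,7,8]

giving chain groups C_0 ≅ Z^9, C_1 ≅ Z^15, C_2 ≅ Z^10.

∂_1: C_1 → C_0 is given by ∂[p,q] = [q] − [p].
This gives a 9×15 integer matrix of rank 5; reducing to Smith normal form yields diagonal entries (1,1,1,1,1).

Boundary ∂_2: C_2 → C_1 acts by ∂[p,q,r] = [q,r] − [p,r] + [p,q]. For instance
  ∂[0,3,8] = [3,8] − [0,8] + [0,3],
  ∂[5,6,8] = [6,8] − [5,8] + [5,6].
The 15×10 boundary matrix has rank 10 and Smith normal form diag(1,1,1,1,1,1,1,1,1,2).

Reading off H_k = ker ∂_k / im ∂_{k+1}:

  H_1: rank ker ∂_1 − rank ∂_2 = (15 − 5) − 10 = 0, and ∂_2 has invariant factor 2 > 1, so H_1 ≅ Z/2Z.

H_1 = Z/2Z.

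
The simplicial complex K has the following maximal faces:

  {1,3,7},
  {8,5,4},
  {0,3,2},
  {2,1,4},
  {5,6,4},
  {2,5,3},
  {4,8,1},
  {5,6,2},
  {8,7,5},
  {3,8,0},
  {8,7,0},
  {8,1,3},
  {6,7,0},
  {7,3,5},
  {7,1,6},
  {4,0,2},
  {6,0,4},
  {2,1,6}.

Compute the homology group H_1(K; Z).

H_1 ≅ Z ⊕ Z/2.

Take the total order 0 < 1 < 2 < 3 < 4 < 5 < 6 < 7 < 8 on the vertex set. Then K (dimension 2) consists of the simplices:

  0-simplices (9): [0], [1], [2], [3], [4], [5], [6], [7], [8]
  1-simplices (27): (27 of them)
  2-simplices (18): [0,2,3], [0,2,4], [0,3,8], [0,4,6], [0,6,7], [0,7,8], [1,2,4], [1,2,6], [1,3,7], [1,3,8], [1,4,8], [1,6,7], [2,3,5], [2,5,6], [3,5,7], [4,5,6], [4,5,8], [5,7,8]

so the chain groups are C_0 ≅ Z^9, C_1 ≅ Z^27, C_2 ≅ Z^18.

Boundary ∂_1: C_1 → C_0 maps an edge to its endpoints' difference, ∂[p,q] = q − p.
As a 9×27 matrix over Z this has rank 8, with invariant factors (1,1,1,1,1,1,1,1).

Boundary ∂_2: C_2 → C_1 maps a triangle to the signed sum of its edges. For instance
  ∂[2,5,6] = [5,6] − [2,6] + [2,5],
  ∂[1,2,4] = [2,4] − [1,4] + [1,2].
The resulting 27×18 matrix has rank 18, and its Smith normal form has invariant factors (1,1,1,1,1,1,1,1,1,1,1,1,1,1,1,1,1,2).

Reading off H_k = ker ∂_k / im ∂_{k+1}:

  H_1: rank ker ∂_1 − rank ∂_2 = (27 − 8) − 18 = 1, and ∂_2 has invariant factor 2 > 1, so H_1 ≅ Z ⊕ Z/2.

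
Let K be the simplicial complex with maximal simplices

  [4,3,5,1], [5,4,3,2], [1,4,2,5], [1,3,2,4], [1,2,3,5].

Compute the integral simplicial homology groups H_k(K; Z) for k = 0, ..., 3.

Take the total order 1 < 2 < 3 < 4 < 5 on the vertex set. Then K (dimension 3) consists of the simplices:

  0-simplices (5): [1], [2], [3], [4], [5]
  1-simplices (10): [1,2], [1,3], [1,4], [1,5], [2,3], [2,4], [2,5], [3,4], [3,5], [4,5]
  2-simplices (10): [1,2,3], [1,2,4], [1,2,5], [1,3,4], [1,3,5], [1,4,5], [2,3,4], [2,3,5], [2,4,5], [3,4,5]
  3-simplices (5): [1,2,3,4], [1,2,3,5], [1,2,4,5], [1,3,4,5], [2,3,4,5]

so the chain groups are C_0 ≅ Z^5, C_1 ≅ Z^10, C_2 ≅ Z^10, C_3 ≅ Z^5.

The boundary map ∂_1: C_1 → C_0 sends each edge [p,q] (with p < q) to q − p. For instance
  ∂[2,5] = [5] − [2].
The resulting 5×10 matrix has rank 4, and its Smith normal form has invariant factors (1,1,1,1).

Boundary ∂_2: C_2 → C_1 acts by ∂[p,q,r] = [q,r] − [p,r] + [p,q]. For instance
  ∂[1,3,5] = [3,5] − [1,5] + [1,3],
  ∂[2,3,4] = [3,4] − [2,4] + [2,3].
The 10×10 boundary matrix has rank 6 and Smith normal form diag(1,1,1,1,1,1).

The boundary map ∂_3: C_3 → C_2 sends each 3-simplex σ to the alternating sum Σ_i (−1)^i (σ with its i-th vertex removed). For instance
  ∂[2,3,4,5] = [3,4,5] − [2,4,5] + [2,3,5] − [2,3,4],
  ∂[1,2,3,4] = [2,3,4] − [1,3,4] + [1,2,4] − [1,2,3].
This gives a 10×5 integer matrix of rank 4; reducing to Smith normal form yields diagonal entries (1,1,1,1).

Now H_k = ker ∂_k / im ∂_{k+1}, so:

  H_0: rank C_0 − rank ∂_1 = 5 − 4 = 1, and the invariant factors of ∂_1 are all 1, so H_0 = Z.
  H_1: rank ker ∂_1 − rank ∂_2 = (10 − 4) − 6 = 0, and the invariant factors of ∂_2 are all 1, so H_1 = 0.
  H_2: rank ker ∂_2 − rank ∂_3 = (10 − 6) − 4 = 0, and the invariant factors of ∂_3 are all 1, so H_2 = 0.
  H_3: rank ker ∂_3 − rank ∂_4 = (5 − 4) − 0 = 1, and there is no ∂_4, so H_3 = Z.

(K is a triangulation of the 3-sphere S^3.)

H_0 ≅ Z,  H_1 = 0,  H_2 = 0,  H_3 ≅ Z.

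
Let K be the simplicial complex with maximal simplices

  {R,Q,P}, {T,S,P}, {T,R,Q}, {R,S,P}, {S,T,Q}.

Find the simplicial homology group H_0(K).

Order the vertices as P < Q < R < S < T. Listing each simplex with vertices in this order, K has dimension 2 with simplices:

  0-simplices (5): P, Q, R, S, T
  1-simplices (10): PQ, PR, PS, PT, QR, QS, QT, RS, RT, ST
  2-simplices (5): PQR, PRS, PST, QRT, QST

Hence C_0 ≅ Z^5, C_1 ≅ Z^10, C_2 ≅ Z^5.

∂_1: C_1 → C_0 sends each edge [p,q] (with p < q) to q − p. For instance
  ∂RS = S − R.
The 5×10 boundary matrix has rank 4 and Smith normal form diag(1,1,1,1).

The boundary map ∂_2: C_2 → C_1 maps a triangle to the signed sum of its edges. For instance
  ∂PST = ST − PT + PS,
  ∂QRT = RT − QT + QR.
The 10×5 boundary matrix has rank 5 and Smith normal form diag(1,1,1,1,1).

Reading off H_k = ker ∂_k / im ∂_{k+1}:

  H_0: rank C_0 − rank ∂_1 = 5 − 4 = 1, and the invariant factors of ∂_1 are all 1, so H_0 = Z.

H_0 = Z.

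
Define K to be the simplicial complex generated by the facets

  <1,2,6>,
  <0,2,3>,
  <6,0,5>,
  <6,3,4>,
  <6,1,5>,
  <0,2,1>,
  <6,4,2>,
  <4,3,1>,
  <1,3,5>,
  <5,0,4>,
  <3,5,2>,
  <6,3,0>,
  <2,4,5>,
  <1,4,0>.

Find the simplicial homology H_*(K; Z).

H_0 ≅ Z,  H_1 ≅ Z^2,  H_2 ≅ Z.

Fix the vertex order 0 < 1 < 2 < 3 < 4 < 5 < 6 and write every simplex with vertices in increasing order. Then dim K = 2 and the simplices of K are:

  0-simplices (7): [0], [1], [2], [3], [4], [5], [6]
  1-simplices (21): [0,1], [0,2], [0,3], [0,4], [0,5], [0,6], [1,2], [1,3], [1,4], [1,5], [1,6], [2,3], [2,4], [2,5], [2,6], [3,4], [3,5], [3,6], [4,5], [4,6], [5,6]
  2-simplices (14): [0,1,2], [0,1,4], [0,2,3], [0,3,6], [0,4,5], [0,5,6], [1,2,6], [1,3,4], [1,3,5], [1,5,6], [2,3,5], [2,4,5], [2,4,6], [3,4,6]

Hence C_0 ≅ Z^7, C_1 ≅ Z^21, C_2 ≅ Z^14.

Boundary ∂_1: C_1 → C_0 sends each edge [p,q] (with p < q) to q − p.
The 7×21 boundary matrix has rank 6 and Smith normal form diag(1,1,1,1,1,1).

The boundary map ∂_2: C_2 → C_1 sends each 2-simplex [p,q,r] to [q,r] − [p,r] + [p,q]. For instance
  ∂[2,4,6] = [4,6] − [2,6] + [2,4],
  ∂[1,3,5] = [3,5] − [1,5] + [1,3].
As a 21×14 matrix over Z this has rank 13, with invariant factors (1,1,1,1,1,1,1,1,1,1,1,1,1).

Reading off H_k = ker ∂_k / im ∂_{k+1}:

  H_0: rank C_0 − rank ∂_1 = 7 − 6 = 1, and the invariant factors of ∂_1 are all 1, so H_0 = Z.
  H_1: rank ker ∂_1 − rank ∂_2 = (21 − 6) − 13 = 2, and the invariant factors of ∂_2 are all 1, so H_1 = Z^2.
  H_2: rank ker ∂_2 − rank ∂_3 = (14 − 13) − 0 = 1, and there is no ∂_3, so H_2 = Z.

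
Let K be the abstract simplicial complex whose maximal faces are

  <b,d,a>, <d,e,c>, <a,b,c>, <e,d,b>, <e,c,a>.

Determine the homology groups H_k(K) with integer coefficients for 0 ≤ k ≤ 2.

H_0 = Z,  H_1 = Z,  H_2 = 0.

K has 5 vertices, 10 edges, 5 triangles.
rank ∂_0 = 0, rank ∂_1 = 4 ⇒ b_0 = 5 − 0 − 4 = 1; all invariant factors of ∂_1 are 1 so no torsion. So H_0 ≅ Z.
rank ∂_1 = 4, rank ∂_2 = 5 ⇒ b_1 = 10 − 4 − 5 = 1; all invariant factors of ∂_2 are 1 so no torsion. So H_1 ≅ Z.
rank ∂_2 = 5, rank ∂_3 = 0 ⇒ b_2 = 5 − 5 − 0 = 0. So H_2 ≅ 0.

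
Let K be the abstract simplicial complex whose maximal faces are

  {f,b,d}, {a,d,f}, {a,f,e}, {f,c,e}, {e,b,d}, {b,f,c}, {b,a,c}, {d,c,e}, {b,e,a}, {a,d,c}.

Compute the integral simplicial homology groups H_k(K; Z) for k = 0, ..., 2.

Fix the vertex order a < b < c < d < e < f and write every simplex with vertices in increasing order. Then dim K = 2 and the simplices of K are:

  0-simplices (6): a, b, c, d, e, f
  1-simplices (15): ab, ac, ad, ae, af, bc, bd, be, bf, cd, ce, cf, de, df, ef
  2-simplices (10): abc, abe, acd, adf, aef, bcf, bde, bdf, cde, cef

Hence C_0 ≅ Z^6, C_1 ≅ Z^15, C_2 ≅ Z^10.

The boundary map ∂_1: C_1 → C_0 is given by ∂[p,q] = [q] − [p]. For instance
  ∂ae = e − a.
This gives a 6×15 integer matrix of rank 5; reducing to Smith normal form yields diagonal entries (1,1,1,1,1).

∂_2: C_2 → C_1 maps a triangle to the signed sum of its edges. For instance
  ∂bdf = df − bf + bd,
  ∂cef = ef − cf + ce.
As a 15×10 matrix over Z this has rank 10, with invariant factors (1,1,1,1,1,1,1,1,1,2).

Reading off H_k = ker ∂_k / im ∂_{k+1}:

  H_0: rank C_0 − rank ∂_1 = 6 − 5 = 1, and the invariant factors of ∂_1 are all 1, so H_0 ≅ Z.
  H_1: rank ker ∂_1 − rank ∂_2 = (15 − 5) − 10 = 0, and ∂_2 has invariant factor 2 > 1, so H_1 ≅ Z/2.
  H_2: rank ker ∂_2 − rank ∂_3 = (10 − 10) − 0 = 0, and there is no ∂_3, so H_2 ≅ 0.

H_0 ≅ Z,  H_1 ≅ Z/2,  H_2 = 0.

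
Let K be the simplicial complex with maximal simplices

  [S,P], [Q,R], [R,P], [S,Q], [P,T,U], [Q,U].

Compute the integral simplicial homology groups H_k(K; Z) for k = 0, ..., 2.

H_0 = Z,  H_1 = Z^2,  H_2 = 0.

Take the total order P < Q < R < S < T < U on the vertex set. Then K (dimension 2) consists of the simplices:

  0-simplices (6): P, Q, R, S, T, U
  1-simplices (8): PR, PS, PT, PU, QR, QS, QU, TU
  2-simplices (1): PTU

giving chain groups C_0 ≅ Z^6, C_1 ≅ Z^8, C_2 ≅ Z^1.

The boundary map ∂_1: C_1 → C_0 is given by ∂[p,q] = [q] − [p]. For instance
  ∂TU = U − T.
The 6×8 boundary matrix has rank 5 and Smith normal form diag(1,1,1,1,1).

The boundary map ∂_2: C_2 → C_1 maps a triangle to the signed sum of its edges. For instance
  ∂PTU = TU − PU + PT.
As a 8×1 matrix over Z this has rank 1, with invariant factors (1).

Now H_k = ker ∂_k / im ∂_{k+1}, so:

  H_0: rank C_0 − rank ∂_1 = 6 − 5 = 1, and the invariant factors of ∂_1 are all 1, so H_0 ≅ Z.
  H_1: rank ker ∂_1 − rank ∂_2 = (8 − 5) − 1 = 2, and the invariant factors of ∂_2 are all 1, so H_1 ≅ Z^2.
  H_2: rank ker ∂_2 − rank ∂_3 = (1 − 1) − 0 = 0, and there is no ∂_3, so H_2 ≅ 0.

As a check, the Euler characteristic is 6 − 8 + 1 = -1, which agrees with 1 − 2 + 0 = -1.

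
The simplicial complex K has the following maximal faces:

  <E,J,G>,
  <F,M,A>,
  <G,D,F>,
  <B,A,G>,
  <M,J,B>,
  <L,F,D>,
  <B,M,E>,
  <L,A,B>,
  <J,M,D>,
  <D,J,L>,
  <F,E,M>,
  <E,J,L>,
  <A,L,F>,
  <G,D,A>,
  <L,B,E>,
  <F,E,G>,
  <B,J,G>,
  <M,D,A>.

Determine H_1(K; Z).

H_1 = Z × Z/2.

K has 9 vertices, 27 edges, 18 triangles.
rank ∂_1 = 8, rank ∂_2 = 18 ⇒ b_1 = 27 − 8 − 18 = 1; ∂_2 has invariant factor(s) [2] giving torsion. So H_1 = Z × Z/2.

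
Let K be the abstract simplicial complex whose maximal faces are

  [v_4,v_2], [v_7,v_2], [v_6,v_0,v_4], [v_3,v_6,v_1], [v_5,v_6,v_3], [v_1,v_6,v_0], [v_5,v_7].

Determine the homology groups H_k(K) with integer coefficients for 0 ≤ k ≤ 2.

H_0 ≅ Z,  H_1 ≅ Z,  H_2 = 0.

Fix the vertex order v_0 < v_1 < v_2 < v_3 < v_4 < v_5 < v_6 < v_7 and write every simplex with vertices in increasing order. Then dim K = 2 and the simplices of K are:

  0-simplices (8): [v_0], [v_1], [v_2], [v_3], [v_4], [v_5], [v_6], [v_7]
  1-simplices (12): [v_0,v_1], [v_0,v_4], [v_0,v_6], [v_1,v_3], [v_1,v_6], [v_2,v_4], [v_2,v_7], [v_3,v_5], [v_3,v_6], [v_4,v_6], [v_5,v_6], [v_5,v_7]
  2-simplices (4): [v_0,v_1,v_6], [v_0,v_4,v_6], [v_1,v_3,v_6], [v_3,v_5,v_6]

so the chain groups are C_0 ≅ Z^8, C_1 ≅ Z^12, C_2 ≅ Z^4.

Boundary ∂_1: C_1 → C_0 maps an edge to its endpoints' difference, ∂[p,q] = q − p. For instance
  ∂[v_1,v_3] = [v_3] − [v_1].
This gives a 8×12 integer matrix of rank 7; reducing to Smith normal form yields diagonal entries (1,1,1,1,1,1,1).

Boundary ∂_2: C_2 → C_1 sends each 2-simplex [p,q,r] to [q,r] − [p,r] + [p,q]. For instance
  ∂[v_0,v_1,v_6] = [v_1,v_6] − [v_0,v_6] + [v_0,v_1],
  ∂[v_0,v_4,v_6] = [v_4,v_6] − [v_0,v_6] + [v_0,v_4].
This gives a 12×4 integer matrix of rank 4; reducing to Smith normal form yields diagonal entries (1,1,1,1).

Now H_k = ker ∂_k / im ∂_{k+1}, so:

  H_0: rank C_0 − rank ∂_1 = 8 − 7 = 1, and the invariant factors of ∂_1 are all 1, so H_0 = Z.
  H_1: rank ker ∂_1 − rank ∂_2 = (12 − 7) − 4 = 1, and the invariant factors of ∂_2 are all 1, so H_1 = Z.
  H_2: rank ker ∂_2 − rank ∂_3 = (4 − 4) − 0 = 0, and there is no ∂_3, so H_2 = 0.

As a check, the Euler characteristic is 8 − 12 + 4 = 0, which agrees with 1 − 1 + 0 = 0.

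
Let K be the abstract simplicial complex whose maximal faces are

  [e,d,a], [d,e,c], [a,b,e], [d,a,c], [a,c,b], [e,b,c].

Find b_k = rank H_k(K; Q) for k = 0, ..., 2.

b_0 = 1, b_1 = 0, b_2 = 1.

We work with the vertex ordering a < b < c < d < e. The simplices of K, each written with vertices in increasing order, are:

  0-simplices (5): a, b, c, d, e
  1-simplices (9): ab, ac, ad, ae, bc, be, cd, ce, de
  2-simplices (6): abc, abe, acd, ade, bce, cde

giving chain groups C_0 ≅ Z^5, C_1 ≅ Z^9, C_2 ≅ Z^6.

∂_1: C_1 → C_0 maps an edge to its endpoints' difference, ∂[p,q] = q − p.
The 5×9 boundary matrix has rank 4 and Smith normal form diag(1,1,1,1).

The boundary map ∂_2: C_2 → C_1 maps a triangle to the signed sum of its edges. For instance
  ∂ade = de − ae + ad,
  ∂cde = de − ce + cd.
The 9×6 boundary matrix has rank 5 and Smith normal form diag(1,1,1,1,1).

Now H_k = ker ∂_k / im ∂_{k+1}, so:

  H_0: rank C_0 − rank ∂_1 = 5 − 4 = 1, and the invariant factors of ∂_1 are all 1, so H_0 ≅ Z.
  H_1: rank ker ∂_1 − rank ∂_2 = (9 − 4) − 5 = 0, and the invariant factors of ∂_2 are all 1, so H_1 ≅ 0.
  H_2: rank ker ∂_2 − rank ∂_3 = (6 − 5) − 0 = 1, and there is no ∂_3, so H_2 ≅ Z.

As a check, the Euler characteristic is 5 − 9 + 6 = 2, which agrees with 1 − 0 + 1 = 2.

Hence the Betti numbers are b_0 = 1, b_1 = 0, b_2 = 1.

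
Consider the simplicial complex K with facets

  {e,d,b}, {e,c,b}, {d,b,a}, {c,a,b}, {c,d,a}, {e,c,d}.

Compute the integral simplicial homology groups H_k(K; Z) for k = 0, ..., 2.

Fix the vertex order a < b < c < d < e and write every simplex with vertices in increasing order. Then dim K = 2 and the simplices of K are:

  0-simplices (5): a, b, c, d, e
  1-simplices (9): ab, ac, ad, bc, bd, be, cd, ce, de
  2-simplices (6): abc, abd, acd, bce, bde, cde

so the chain groups are C_0 ≅ Z^5, C_1 ≅ Z^9, C_2 ≅ Z^6.

Boundary ∂_1: C_1 → C_0 sends each edge [p,q] (with p < q) to q − p. For instance
  ∂ce = e − c.
As a 5×9 matrix over Z this has rank 4, with invariant factors (1,1,1,1).

Boundary ∂_2: C_2 → C_1 acts by ∂[p,q,r] = [q,r] − [p,r] + [p,q]. For instance
  ∂abd = bd − ad + ab,
  ∂bde = de − be + bd.
The 9×6 boundary matrix has rank 5 and Smith normal form diag(1,1,1,1,1).

From H_k ≅ ker(∂_k) / im(∂_{k+1}) we obtain:

  H_0: rank C_0 − rank ∂_1 = 5 − 4 = 1, and the invariant factors of ∂_1 are all 1, so H_0 = Z.
  H_1: rank ker ∂_1 − rank ∂_2 = (9 − 4) − 5 = 0, and the invariant factors of ∂_2 are all 1, so H_1 = 0.
  H_2: rank ker ∂_2 − rank ∂_3 = (6 − 5) − 0 = 1, and there is no ∂_3, so H_2 = Z.

H_0 ≅ Z,  H_1 = 0,  H_2 ≅ Z.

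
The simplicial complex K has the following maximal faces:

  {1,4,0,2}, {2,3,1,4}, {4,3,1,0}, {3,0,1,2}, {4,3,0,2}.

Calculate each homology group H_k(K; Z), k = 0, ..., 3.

Fix the vertex order 0 < 1 < 2 < 3 < 4 and write every simplex with vertices in increasing order. Then dim K = 3 and the simplices of K are:

  0-simplices (5): [0], [1], [2], [3], [4]
  1-simplices (10): [0,1], [0,2], [0,3], [0,4], [1,2], [1,3], [1,4], [2,3], [2,4], [3,4]
  2-simplices (10): [0,1,2], [0,1,3], [0,1,4], [0,2,3], [0,2,4], [0,3,4], [1,2,3], [1,2,4], [1,3,4], [2,3,4]
  3-simplices (5): [0,1,2,3], [0,1,2,4], [0,1,3,4], [0,2,3,4], [1,2,3,4]

so the chain groups are C_0 ≅ Z^5, C_1 ≅ Z^10, C_2 ≅ Z^10, C_3 ≅ Z^5.

The boundary map ∂_1: C_1 → C_0 maps an edge to its endpoints' difference, ∂[p,q] = q − p. For instance
  ∂[2,3] = [3] − [2].
The resulting 5×10 matrix has rank 4, and its Smith normal form has invariant factors (1,1,1,1).

Boundary ∂_2: C_2 → C_1 sends each 2-simplex [p,q,r] to [q,r] − [p,r] + [p,q]. For instance
  ∂[1,2,4] = [2,4] − [1,4] + [1,2],
  ∂[1,3,4] = [3,4] − [1,4] + [1,3].
This gives a 10×10 integer matrix of rank 6; reducing to Smith normal form yields diagonal entries (1,1,1,1,1,1).

Boundary ∂_3: C_3 → C_2 sends each 3-simplex σ to the alternating sum Σ_i (−1)^i (σ with its i-th vertex removed). For instance
  ∂[0,2,3,4] = [2,3,4] − [0,3,4] + [0,2,4] − [0,2,3],
  ∂[0,1,2,3] = [1,2,3] − [0,2,3] + [0,1,3] − [0,1,2].
This gives a 10×5 integer matrix of rank 4; reducing to Smith normal form yields diagonal entries (1,1,1,1).

Computing H_k = (kernel of ∂_k) / (image of ∂_{k+1}):

  H_0: rank C_0 − rank ∂_1 = 5 − 4 = 1, and the invariant factors of ∂_1 are all 1, so H_0 ≅ Z.
  H_1: rank ker ∂_1 − rank ∂_2 = (10 − 4) − 6 = 0, and the invariant factors of ∂_2 are all 1, so H_1 ≅ 0.
  H_2: rank ker ∂_2 − rank ∂_3 = (10 − 6) − 4 = 0, and the invariant factors of ∂_3 are all 1, so H_2 ≅ 0.
  H_3: rank ker ∂_3 − rank ∂_4 = (5 − 4) − 0 = 1, and there is no ∂_4, so H_3 ≅ Z.

As a check, the Euler characteristic is 5 − 10 + 10 − 5 = 0, which agrees with 1 − 0 + 0 − 1 = 0.

H_0 = Z,  H_1 = 0,  H_2 = 0,  H_3 = Z.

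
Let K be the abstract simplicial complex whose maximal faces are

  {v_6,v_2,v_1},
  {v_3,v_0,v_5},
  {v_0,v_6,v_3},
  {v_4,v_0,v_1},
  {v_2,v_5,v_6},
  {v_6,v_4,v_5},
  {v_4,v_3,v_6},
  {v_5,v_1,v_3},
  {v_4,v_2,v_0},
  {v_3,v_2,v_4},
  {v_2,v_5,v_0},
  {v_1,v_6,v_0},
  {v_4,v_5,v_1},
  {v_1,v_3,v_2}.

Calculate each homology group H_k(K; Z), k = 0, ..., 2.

Take the total order v_0 < v_1 < v_2 < v_3 < v_4 < v_5 < v_6 on the vertex set. Then K (dimension 2) consists of the simplices:

  0-simplices (7): [v_0], [v_1], [v_2], [v_3], [v_4], [v_5], [v_6]
  1-simplices (21): (21 of them)
  2-simplices (14): (14 of them)

so the chain groups are C_0 ≅ Z^7, C_1 ≅ Z^21, C_2 ≅ Z^14.

Boundary ∂_1: C_1 → C_0 is given by ∂[p,q] = [q] − [p].
This gives a 7×21 integer matrix of rank 6; reducing to Smith normal form yields diagonal entries (1,1,1,1,1,1).

∂_2: C_2 → C_1 sends each 2-simplex [p,q,r] to [q,r] − [p,r] + [p,q]. For instance
  ∂[v_3,v_4,v_6] = [v_4,v_6] − [v_3,v_6] + [v_3,v_4],
  ∂[v_0,v_1,v_6] = [v_1,v_6] − [v_0,v_6] + [v_0,v_1].
As a 21×14 matrix over Z this has rank 13, with invariant factors (1,1,1,1,1,1,1,1,1,1,1,1,1).

Reading off H_k = ker ∂_k / im ∂_{k+1}:

  H_0: rank C_0 − rank ∂_1 = 7 − 6 = 1, and the invariant factors of ∂_1 are all 1, so H_0 = Z.
  H_1: rank ker ∂_1 − rank ∂_2 = (21 − 6) − 13 = 2, and the invariant factors of ∂_2 are all 1, so H_1 = Z^2.
  H_2: rank ker ∂_2 − rank ∂_3 = (14 − 13) − 0 = 1, and there is no ∂_3, so H_2 = Z.

H_0 ≅ Z,  H_1 ≅ Z^2,  H_2 ≅ Z.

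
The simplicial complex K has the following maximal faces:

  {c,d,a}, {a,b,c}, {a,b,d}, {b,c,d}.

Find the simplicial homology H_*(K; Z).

H_0 = Z,  H_1 = 0,  H_2 = Z.

Order the vertices as a < b < c < d. Listing each simplex with vertices in this order, K has dimension 2 with simplices:

  0-simplices (4): a, b, c, d
  1-simplices (6): ab, ac, ad, bc, bd, cd
  2-simplices (4): abc, abd, acd, bcd

giving chain groups C_0 ≅ Z^4, C_1 ≅ Z^6, C_2 ≅ Z^4.

∂_1: C_1 → C_0 sends each edge [p,q] (with p < q) to q − p.
The resulting 4×6 matrix has rank 3, and its Smith normal form has invariant factors (1,1,1).

∂_2: C_2 → C_1 acts by ∂[p,q,r] = [q,r] − [p,r] + [p,q]. For instance
  ∂abd = bd − ad + ab,
  ∂acd = cd − ad + ac.
As a 6×4 matrix over Z this has rank 3, with invariant factors (1,1,1).

Reading off H_k = ker ∂_k / im ∂_{k+1}:

  H_0: rank C_0 − rank ∂_1 = 4 − 3 = 1, and the invariant factors of ∂_1 are all 1, so H_0 = Z.
  H_1: rank ker ∂_1 − rank ∂_2 = (6 − 3) − 3 = 0, and the invariant factors of ∂_2 are all 1, so H_1 = 0.
  H_2: rank ker ∂_2 − rank ∂_3 = (4 − 3) − 0 = 1, and there is no ∂_3, so H_2 = Z.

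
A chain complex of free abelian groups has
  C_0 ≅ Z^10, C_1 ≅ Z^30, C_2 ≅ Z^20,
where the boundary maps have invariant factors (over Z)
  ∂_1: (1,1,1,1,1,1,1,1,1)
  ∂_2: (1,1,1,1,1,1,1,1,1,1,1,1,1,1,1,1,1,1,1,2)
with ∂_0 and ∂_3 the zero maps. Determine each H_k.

H_0 ≅ Z,  H_1 ≅ Z × Z/2,  H_2 = 0.

H_0: b_0 = 10 − 0 − 9 = 1; torsion from ∂_1 factors > 1: none. So H_0 ≅ Z.
H_1: b_1 = 30 − 9 − 20 = 1; torsion from ∂_2 factors > 1: [2]. So H_1 ≅ Z × Z/2.
H_2: b_2 = 20 − 20 − 0 = 0; torsion from ∂_3 factors > 1: none. So H_2 ≅ 0.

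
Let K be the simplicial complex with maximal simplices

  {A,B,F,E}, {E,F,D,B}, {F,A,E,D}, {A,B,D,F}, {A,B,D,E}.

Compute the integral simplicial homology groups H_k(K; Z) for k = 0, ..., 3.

H_0 = Z,  H_1 = 0,  H_2 = 0,  H_3 = Z.

Take the total order A < B < D < E < F on the vertex set. Then K (dimension 3) consists of the simplices:

  0-simplices (5): A, B, D, E, F
  1-simplices (10): AB, AD, AE, AF, BD, BE, BF, DE, DF, EF
  2-simplices (10): ABD, ABE, ABF, ADE, ADF, AEF, BDE, BDF, BEF, DEF
  3-simplices (5): ABDE, ABDF, ABEF, ADEF, BDEF

giving chain groups C_0 ≅ Z^5, C_1 ≅ Z^10, C_2 ≅ Z^10, C_3 ≅ Z^5.

Boundary ∂_1: C_1 → C_0 sends each edge [p,q] (with p < q) to q − p. For instance
  ∂EF = F − E.
This gives a 5×10 integer matrix of rank 4; reducing to Smith normal form yields diagonal entries (1,1,1,1).

The boundary map ∂_2: C_2 → C_1 sends each 2-simplex [p,q,r] to [q,r] − [p,r] + [p,q]. For instance
  ∂BDF = DF − BF + BD,
  ∂BEF = EF − BF + BE.
The resulting 10×10 matrix has rank 6, and its Smith normal form has invariant factors (1,1,1,1,1,1).

The boundary map ∂_3: C_3 → C_2 sends each 3-simplex σ to the alternating sum Σ_i (−1)^i (σ with its i-th vertex removed). For instance
  ∂ABEF = BEF − AEF + ABF − ABE,
  ∂ABDF = BDF − ADF + ABF − ABD.
As a 10×5 matrix over Z this has rank 4, with invariant factors (1,1,1,1).

Computing H_k = (kernel of ∂_k) / (image of ∂_{k+1}):

  H_0: rank C_0 − rank ∂_1 = 5 − 4 = 1, and the invariant factors of ∂_1 are all 1, so H_0 = Z.
  H_1: rank ker ∂_1 − rank ∂_2 = (10 − 4) − 6 = 0, and the invariant factors of ∂_2 are all 1, so H_1 = 0.
  H_2: rank ker ∂_2 − rank ∂_3 = (10 − 6) − 4 = 0, and the invariant factors of ∂_3 are all 1, so H_2 = 0.
  H_3: rank ker ∂_3 − rank ∂_4 = (5 − 4) − 0 = 1, and there is no ∂_4, so H_3 = Z.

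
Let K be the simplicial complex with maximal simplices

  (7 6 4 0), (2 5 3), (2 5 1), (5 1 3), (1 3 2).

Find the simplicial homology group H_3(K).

H_3 ≅ 0.

K has 8 vertices, 12 edges, 8 triangles, 1 3-simplex.
rank ∂_3 = 1, rank ∂_4 = 0 ⇒ b_3 = 1 − 1 − 0 = 0. So H_3 = 0.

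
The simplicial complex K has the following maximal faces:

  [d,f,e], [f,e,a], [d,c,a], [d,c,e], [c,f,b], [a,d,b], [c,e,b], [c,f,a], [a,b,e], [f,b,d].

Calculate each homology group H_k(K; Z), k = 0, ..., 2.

H_0 ≅ Z,  H_1 ≅ Z_2,  H_2 = 0.

We work with the vertex ordering a < b < c < d < e < f. The simplices of K, each written with vertices in increasing order, are:

  0-simplices (6): a, b, c, d, e, f
  1-simplices (15): ab, ac, ad, ae, af, bc, bd, be, bf, cd, ce, cf, de, df, ef
  2-simplices (10): abd, abe, acd, acf, aef, bce, bcf, bdf, cde, def

so the chain groups are C_0 ≅ Z^6, C_1 ≅ Z^15, C_2 ≅ Z^10.

∂_1: C_1 → C_0 is given by ∂[p,q] = [q] − [p].
This gives a 6×15 integer matrix of rank 5; reducing to Smith normal form yields diagonal entries (1,1,1,1,1).

∂_2: C_2 → C_1 maps a triangle to the signed sum of its edges. For instance
  ∂acf = cf − af + ac,
  ∂abd = bd − ad + ab.
The 15×10 boundary matrix has rank 10 and Smith normal form diag(1,1,1,1,1,1,1,1,1,2).

Now H_k = ker ∂_k / im ∂_{k+1}, so:

  H_0: rank C_0 − rank ∂_1 = 6 − 5 = 1, and the invariant factors of ∂_1 are all 1, so H_0 ≅ Z.
  H_1: rank ker ∂_1 − rank ∂_2 = (15 − 5) − 10 = 0, and ∂_2 has invariant factor 2 > 1, so H_1 ≅ Z_2.
  H_2: rank ker ∂_2 − rank ∂_3 = (10 − 10) − 0 = 0, and there is no ∂_3, so H_2 ≅ 0.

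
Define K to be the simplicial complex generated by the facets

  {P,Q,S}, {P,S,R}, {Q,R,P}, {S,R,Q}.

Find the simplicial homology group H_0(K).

H_0 = Z.

Fix the vertex order P < Q < R < S and write every simplex with vertices in increasing order. Then dim K = 2 and the simplices of K are:

  0-simplices (4): P, Q, R, S
  1-simplices (6): PQ, PR, PS, QR, QS, RS
  2-simplices (4): PQR, PQS, PRS, QRS

so the chain groups are C_0 ≅ Z^4, C_1 ≅ Z^6, C_2 ≅ Z^4.

∂_1: C_1 → C_0 is given by ∂[p,q] = [q] − [p]. For instance
  ∂PS = S − P.
The resulting 4×6 matrix has rank 3, and its Smith normal form has invariant factors (1,1,1).

Boundary ∂_2: C_2 → C_1 sends each 2-simplex [p,q,r] to [q,r] − [p,r] + [p,q]. For instance
  ∂QRS = RS − QS + QR,
  ∂PQS = QS − PS + PQ.
This gives a 6×4 integer matrix of rank 3; reducing to Smith normal form yields diagonal entries (1,1,1).

Reading off H_k = ker ∂_k / im ∂_{k+1}:

  H_0: rank C_0 − rank ∂_1 = 4 − 3 = 1, and the invariant factors of ∂_1 are all 1, so H_0 ≅ Z.

(K is a triangulation of the 2-sphere S^2.)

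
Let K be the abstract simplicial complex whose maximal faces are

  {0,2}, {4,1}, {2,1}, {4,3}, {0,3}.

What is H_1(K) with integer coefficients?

H_1 = Z.

We work with the vertex ordering 0 < 1 < 2 < 3 < 4. The simplices of K, each written with vertices in increasing order, are:

  0-simplices (5): [0], [1], [2], [3], [4]
  1-simplices (5): [0,2], [0,3], [1,2], [1,4], [3,4]

Hence C_0 ≅ Z^5, C_1 ≅ Z^5.

The boundary map ∂_1: C_1 → C_0 sends each edge [p,q] (with p < q) to q − p. For instance
  ∂[3,4] = [4] − [3].
This gives a 5×5 integer matrix of rank 4; reducing to Smith normal form yields diagonal entries (1,1,1,1).

Computing H_k = (kernel of ∂_k) / (image of ∂_{k+1}):

  H_1: rank ker ∂_1 − rank ∂_2 = (5 − 4) − 0 = 1, and there is no ∂_2, so H_1 = Z.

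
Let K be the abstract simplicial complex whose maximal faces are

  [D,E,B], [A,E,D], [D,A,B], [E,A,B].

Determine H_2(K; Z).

H_2 = Z.

K has 4 vertices, 6 edges, 4 triangles.
rank ∂_2 = 3, rank ∂_3 = 0 ⇒ b_2 = 4 − 3 − 0 = 1. So H_2 = Z.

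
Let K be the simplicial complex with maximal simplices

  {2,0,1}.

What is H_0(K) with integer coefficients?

H_0 = Z.

Order the vertices as 0 < 1 < 2. Listing each simplex with vertices in this order, K has dimension 2 with simplices:

  0-simplices (3): [0], [1], [2]
  1-simplices (3): [0,1], [0,2], [1,2]
  2-simplices (1): [0,1,2]

so the chain groups are C_0 ≅ Z^3, C_1 ≅ Z^3, C_2 ≅ Z^1.

∂_1: C_1 → C_0 maps an edge to its endpoints' difference, ∂[p,q] = q − p.
This gives a 3×3 integer matrix of rank 2; reducing to Smith normal form yields diagonal entries (1,1).

The boundary map ∂_2: C_2 → C_1 acts by ∂[p,q,r] = [q,r] − [p,r] + [p,q]. For instance
  ∂[0,1,2] = [1,2] − [0,2] + [0,1].
The resulting 3×1 matrix has rank 1, and its Smith normal form has invariant factors (1).

Computing H_k = (kernel of ∂_k) / (image of ∂_{k+1}):

  H_0: rank C_0 − rank ∂_1 = 3 − 2 = 1, and the invariant factors of ∂_1 are all 1, so H_0 = Z.

(K is a triangulation of the 2-simplex.)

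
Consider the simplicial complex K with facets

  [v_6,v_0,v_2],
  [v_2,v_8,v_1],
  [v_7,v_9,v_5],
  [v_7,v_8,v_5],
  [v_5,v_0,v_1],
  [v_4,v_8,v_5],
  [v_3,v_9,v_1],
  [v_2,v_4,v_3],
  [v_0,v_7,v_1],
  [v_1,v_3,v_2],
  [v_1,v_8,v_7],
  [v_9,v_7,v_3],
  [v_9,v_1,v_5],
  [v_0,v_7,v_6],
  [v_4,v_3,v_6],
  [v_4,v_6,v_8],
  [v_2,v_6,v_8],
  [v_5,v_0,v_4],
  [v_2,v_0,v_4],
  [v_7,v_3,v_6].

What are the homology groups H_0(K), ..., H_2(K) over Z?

H_0 ≅ Z,  H_1 ≅ Z ⊕ Z/2,  H_2 = 0.

Fix the vertex order v_0 < v_1 < v_2 < v_3 < v_4 < v_5 < v_6 < v_7 < v_8 < v_9 and write every simplex with vertices in increasing order. Then dim K = 2 and the simplices of K are:

  0-simplices (10): [v_0], [v_1], [v_2], [v_3], [v_4], [v_5], [v_6], [v_7], [v_8], [v_9]
  1-simplices (30): (30 of them)
  2-simplices (20): (20 of them)

Hence C_0 ≅ Z^10, C_1 ≅ Z^30, C_2 ≅ Z^20.

∂_1: C_1 → C_0 is given by ∂[p,q] = [q] − [p]. For instance
  ∂[v_7,v_8] = [v_8] − [v_7].
The 10×30 boundary matrix has rank 9 and Smith normal form diag(1,1,1,1,1,1,1,1,1).

The boundary map ∂_2: C_2 → C_1 sends each 2-simplex [p,q,r] to [q,r] − [p,r] + [p,q]. For instance
  ∂[v_4,v_6,v_8] = [v_6,v_8] − [v_4,v_8] + [v_4,v_6],
  ∂[v_3,v_6,v_7] = [v_6,v_7] − [v_3,v_7] + [v_3,v_6].
As a 30×20 matrix over Z this has rank 20, with invariant factors (1,1,1,1,1,1,1,1,1,1,1,1,1,1,1,1,1,1,1,2).

Now H_k = ker ∂_k / im ∂_{k+1}, so:

  H_0: rank C_0 − rank ∂_1 = 10 − 9 = 1, and the invariant factors of ∂_1 are all 1, so H_0 ≅ Z.
  H_1: rank ker ∂_1 − rank ∂_2 = (30 − 9) − 20 = 1, and ∂_2 has invariant factor 2 > 1, so H_1 ≅ Z ⊕ Z/2.
  H_2: rank ker ∂_2 − rank ∂_3 = (20 − 20) − 0 = 0, and there is no ∂_3, so H_2 ≅ 0.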